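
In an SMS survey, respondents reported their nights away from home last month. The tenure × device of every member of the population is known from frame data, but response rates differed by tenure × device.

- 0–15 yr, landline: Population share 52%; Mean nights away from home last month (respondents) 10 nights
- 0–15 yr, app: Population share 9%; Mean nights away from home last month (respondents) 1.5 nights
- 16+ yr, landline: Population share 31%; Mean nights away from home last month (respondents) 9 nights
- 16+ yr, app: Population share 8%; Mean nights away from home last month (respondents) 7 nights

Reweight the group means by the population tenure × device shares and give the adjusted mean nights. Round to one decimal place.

Each cell contributes population-share × respondent value:
  0–15 yr, landline: 0.52 × 10 = 5.2
  0–15 yr, app: 0.09 × 1.5 = 0.135
  16+ yr, landline: 0.31 × 9 = 2.79
  16+ yr, app: 0.08 × 7 = 0.56
Post-stratified estimate = 8.685 → 8.7.

8.7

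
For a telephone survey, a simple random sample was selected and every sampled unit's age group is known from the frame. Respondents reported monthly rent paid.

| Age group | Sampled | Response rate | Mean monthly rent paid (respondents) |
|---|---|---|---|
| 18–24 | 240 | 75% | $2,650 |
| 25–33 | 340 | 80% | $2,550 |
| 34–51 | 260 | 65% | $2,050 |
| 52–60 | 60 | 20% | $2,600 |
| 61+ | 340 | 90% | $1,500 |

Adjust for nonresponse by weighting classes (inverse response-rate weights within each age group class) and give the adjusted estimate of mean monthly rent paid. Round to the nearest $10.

$2,180

Weighting each respondent by the inverse class response rate inflates each class back to its sampled size, so the class weight is n_sampled:
  18–24: 240 × 2650 = 636,000
  25–33: 340 × 2550 = 867,000
  34–51: 260 × 2050 = 533,000
  52–60: 60 × 2600 = 156,000
  61+: 340 × 1500 = 510,000
Adjusted estimate = 2,702,000 / 1,240 = 2179.03 → $2,180.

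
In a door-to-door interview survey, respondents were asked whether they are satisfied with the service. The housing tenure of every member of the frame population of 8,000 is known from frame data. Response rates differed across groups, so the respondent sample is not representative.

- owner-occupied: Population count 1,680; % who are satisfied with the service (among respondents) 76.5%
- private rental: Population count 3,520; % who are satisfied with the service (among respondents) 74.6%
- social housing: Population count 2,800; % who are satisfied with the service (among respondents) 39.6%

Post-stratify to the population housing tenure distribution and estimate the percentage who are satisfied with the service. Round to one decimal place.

Post-stratification weights by population share, not respondent share:
  owner-occupied: (1,680/8,000) × 76.5 = 16.065
  private rental: (3,520/8,000) × 74.6 = 32.824
  social housing: (2,800/8,000) × 39.6 = 13.86
Post-stratified estimate = 62.749 → 62.7%.

62.7%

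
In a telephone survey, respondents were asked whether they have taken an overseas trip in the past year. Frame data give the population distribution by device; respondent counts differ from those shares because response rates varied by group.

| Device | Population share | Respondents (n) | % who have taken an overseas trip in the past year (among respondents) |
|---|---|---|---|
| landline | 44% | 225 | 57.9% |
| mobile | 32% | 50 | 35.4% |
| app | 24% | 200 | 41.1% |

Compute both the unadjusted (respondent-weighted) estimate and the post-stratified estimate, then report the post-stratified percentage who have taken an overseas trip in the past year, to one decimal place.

Without adjustment, the pooled respondent share is:
  (225/475)×57.9 + (50/475)×35.4 + (200/475)×41.1 = 48.4579%
Post-stratifying to population shares instead:
  0.44×57.9 + 0.32×35.4 + 0.24×41.1 = 46.668%

46.7%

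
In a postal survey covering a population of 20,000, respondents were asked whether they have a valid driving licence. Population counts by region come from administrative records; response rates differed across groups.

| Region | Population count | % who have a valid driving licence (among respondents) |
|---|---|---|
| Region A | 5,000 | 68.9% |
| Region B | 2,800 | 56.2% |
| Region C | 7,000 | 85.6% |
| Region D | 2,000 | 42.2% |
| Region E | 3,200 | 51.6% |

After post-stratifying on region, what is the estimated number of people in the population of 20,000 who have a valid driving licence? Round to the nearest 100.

13,500

Apply each group's respondent rate to its population count:
  Region A: 5,000 × 68.9% = 3445
  Region B: 2,800 × 56.2% = 1573.6
  Region C: 7,000 × 85.6% = 5992
  Region D: 2,000 × 42.2% = 844
  Region E: 3,200 × 51.6% = 1651.2
Estimated total = 13505.8 → 13,500.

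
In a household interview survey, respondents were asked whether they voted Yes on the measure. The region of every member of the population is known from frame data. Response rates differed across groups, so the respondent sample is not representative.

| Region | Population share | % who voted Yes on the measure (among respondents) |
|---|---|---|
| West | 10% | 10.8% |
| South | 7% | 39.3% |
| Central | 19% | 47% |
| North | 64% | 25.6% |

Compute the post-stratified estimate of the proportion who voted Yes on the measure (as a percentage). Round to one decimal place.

Weight each group's respondent value by its population share:
  West: 0.1 × 10.8 = 1.08
  South: 0.07 × 39.3 = 2.751
  Central: 0.19 × 47 = 8.93
  North: 0.64 × 25.6 = 16.384
Post-stratified estimate = 29.145 → 29.1%.

29.1%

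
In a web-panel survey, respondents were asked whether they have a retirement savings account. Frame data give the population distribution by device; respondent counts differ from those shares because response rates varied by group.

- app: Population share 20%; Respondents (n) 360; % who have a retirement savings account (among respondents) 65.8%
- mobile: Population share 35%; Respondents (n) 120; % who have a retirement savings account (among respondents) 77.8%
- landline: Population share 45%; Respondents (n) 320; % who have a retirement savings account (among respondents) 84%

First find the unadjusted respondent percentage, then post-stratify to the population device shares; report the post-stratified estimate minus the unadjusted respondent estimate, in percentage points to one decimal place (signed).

Unadjusted (pooled respondent) estimate weights by respondent counts:
  (360/800)×65.8 + (120/800)×77.8 + (320/800)×84 = 74.88%
Post-stratifying to population shares instead:
  0.2×65.8 + 0.35×77.8 + 0.45×84 = 78.19%
Difference = 78.19 − 74.88 = 3.31 pp.

+3.3 percentage points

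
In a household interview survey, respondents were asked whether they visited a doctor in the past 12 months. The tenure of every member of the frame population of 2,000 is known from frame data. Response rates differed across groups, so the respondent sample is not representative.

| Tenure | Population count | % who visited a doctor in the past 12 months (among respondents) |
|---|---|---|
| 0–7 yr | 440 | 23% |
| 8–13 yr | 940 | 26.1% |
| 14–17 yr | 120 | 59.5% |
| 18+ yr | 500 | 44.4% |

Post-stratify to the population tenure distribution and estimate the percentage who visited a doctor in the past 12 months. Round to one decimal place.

Reweight to the known tenure distribution:
  0–7 yr: (440/2,000) × 23 = 5.06
  8–13 yr: (940/2,000) × 26.1 = 12.267
  14–17 yr: (120/2,000) × 59.5 = 3.57
  18+ yr: (500/2,000) × 44.4 = 11.1
Post-stratified estimate = 31.997 → 32.0%.

32.0%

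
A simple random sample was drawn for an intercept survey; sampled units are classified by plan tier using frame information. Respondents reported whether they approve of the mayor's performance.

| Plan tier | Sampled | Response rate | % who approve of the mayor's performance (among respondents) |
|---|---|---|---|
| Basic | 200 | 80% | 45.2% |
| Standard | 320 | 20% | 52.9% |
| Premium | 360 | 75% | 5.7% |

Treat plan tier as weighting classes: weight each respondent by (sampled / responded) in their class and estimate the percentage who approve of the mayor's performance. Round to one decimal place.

Each respondent's weight = sampled/responded in their class; summing within a class gives n_sampled, so:
  Basic: 200 × 45.2 = 9040
  Standard: 320 × 52.9 = 16,928
  Premium: 360 × 5.7 = 2052
Adjusted estimate = 28,020 / 880 = 31.8409 → 31.8%.

31.8%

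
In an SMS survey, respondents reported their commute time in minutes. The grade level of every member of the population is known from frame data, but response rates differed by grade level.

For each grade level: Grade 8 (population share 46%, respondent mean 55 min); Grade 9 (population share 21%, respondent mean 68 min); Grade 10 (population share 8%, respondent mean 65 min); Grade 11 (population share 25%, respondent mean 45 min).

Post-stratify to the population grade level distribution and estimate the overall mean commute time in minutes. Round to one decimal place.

56.0

Post-stratification weights by population share, not respondent share:
  Grade 8: 0.46 × 55 = 25.3
  Grade 9: 0.21 × 68 = 14.28
  Grade 10: 0.08 × 65 = 5.2
  Grade 11: 0.25 × 45 = 11.25
Post-stratified estimate = 56.03 → 56.0.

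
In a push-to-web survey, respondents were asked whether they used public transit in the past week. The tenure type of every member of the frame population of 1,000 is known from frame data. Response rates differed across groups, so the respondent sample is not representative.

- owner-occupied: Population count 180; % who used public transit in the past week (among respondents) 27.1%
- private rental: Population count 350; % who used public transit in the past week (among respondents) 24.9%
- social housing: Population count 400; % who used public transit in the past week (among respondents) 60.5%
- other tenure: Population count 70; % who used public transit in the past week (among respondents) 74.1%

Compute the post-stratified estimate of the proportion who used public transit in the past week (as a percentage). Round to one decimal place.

Each cell contributes population-share × respondent value:
  owner-occupied: (180/1,000) × 27.1 = 4.878
  private rental: (350/1,000) × 24.9 = 8.715
  social housing: (400/1,000) × 60.5 = 24.2
  other tenure: (70/1,000) × 74.1 = 5.187
Post-stratified estimate = 42.98 → 43.0%.

43.0%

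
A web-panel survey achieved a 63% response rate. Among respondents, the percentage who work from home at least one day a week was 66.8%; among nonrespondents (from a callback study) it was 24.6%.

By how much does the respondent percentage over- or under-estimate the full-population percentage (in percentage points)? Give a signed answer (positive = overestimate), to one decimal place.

Nonresponse fraction = 1 − 0.63 = 0.37.
Bias = (nonresponse fraction) × (respondent percentage − nonrespondent percentage)
     = 0.37 × (66.8 − 24.6) = 0.37 × 42.2 = 15.614.

+15.6 percentage points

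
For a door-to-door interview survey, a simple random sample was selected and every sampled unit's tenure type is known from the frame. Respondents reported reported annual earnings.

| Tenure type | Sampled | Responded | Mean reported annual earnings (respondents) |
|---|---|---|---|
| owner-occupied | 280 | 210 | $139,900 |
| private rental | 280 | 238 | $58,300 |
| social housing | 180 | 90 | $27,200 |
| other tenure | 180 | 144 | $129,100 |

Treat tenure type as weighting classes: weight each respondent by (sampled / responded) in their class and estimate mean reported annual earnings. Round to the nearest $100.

$90,900

Response rates by class: owner-occupied 210/280 = 75%, private rental 238/280 = 85%, social housing 90/180 = 50%, other tenure 144/180 = 80%.
Weighting each respondent by the inverse class response rate inflates each class back to its sampled size, so the class weight is n_sampled:
  owner-occupied: 280 × 139,900 = 39,172,000
  private rental: 280 × 58,300 = 16,324,000
  social housing: 180 × 27,200 = 4,896,000
  other tenure: 180 × 129,100 = 23,238,000
Adjusted estimate = 83,630,000 / 920 = 90902.2 → $90,900.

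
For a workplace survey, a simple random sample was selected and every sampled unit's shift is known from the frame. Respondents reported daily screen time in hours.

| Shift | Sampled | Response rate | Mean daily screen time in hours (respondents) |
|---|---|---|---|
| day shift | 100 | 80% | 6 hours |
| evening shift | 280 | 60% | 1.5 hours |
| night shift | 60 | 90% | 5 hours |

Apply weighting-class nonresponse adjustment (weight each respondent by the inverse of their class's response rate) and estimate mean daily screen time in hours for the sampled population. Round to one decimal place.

3.0

Weighting each respondent by the inverse class response rate inflates each class back to its sampled size, so the class weight is n_sampled:
  day shift: 100 × 6 = 600
  evening shift: 280 × 1.5 = 420
  night shift: 60 × 5 = 300
Adjusted estimate = 1320 / 440 = 3 → 3.0.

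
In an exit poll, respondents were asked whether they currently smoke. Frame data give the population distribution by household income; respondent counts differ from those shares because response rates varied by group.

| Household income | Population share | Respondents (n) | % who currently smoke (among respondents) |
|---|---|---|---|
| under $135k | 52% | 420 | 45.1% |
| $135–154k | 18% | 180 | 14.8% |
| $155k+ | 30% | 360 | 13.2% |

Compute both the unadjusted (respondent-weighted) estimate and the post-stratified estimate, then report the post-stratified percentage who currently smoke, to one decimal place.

Naive respondent-only estimate (weights = respondent counts):
  (420/960)×45.1 + (180/960)×14.8 + (360/960)×13.2 = 27.4563%
Post-stratifying to population shares instead:
  0.52×45.1 + 0.18×14.8 + 0.3×13.2 = 30.076%

30.1%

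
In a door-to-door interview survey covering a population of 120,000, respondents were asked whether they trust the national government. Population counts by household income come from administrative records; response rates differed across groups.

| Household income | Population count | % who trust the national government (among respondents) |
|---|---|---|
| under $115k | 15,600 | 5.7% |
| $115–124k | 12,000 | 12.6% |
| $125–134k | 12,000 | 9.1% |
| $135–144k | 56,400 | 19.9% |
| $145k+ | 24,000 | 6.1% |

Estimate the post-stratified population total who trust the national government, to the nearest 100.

Apply each group's respondent rate to its population count:
  under $115k: 15,600 × 5.7% = 889.2
  $115–124k: 12,000 × 12.6% = 1512
  $125–134k: 12,000 × 9.1% = 1092
  $135–144k: 56,400 × 19.9% = 11223.6
  $145k+: 24,000 × 6.1% = 1464
Estimated total = 16180.8 → 16,200.

16,200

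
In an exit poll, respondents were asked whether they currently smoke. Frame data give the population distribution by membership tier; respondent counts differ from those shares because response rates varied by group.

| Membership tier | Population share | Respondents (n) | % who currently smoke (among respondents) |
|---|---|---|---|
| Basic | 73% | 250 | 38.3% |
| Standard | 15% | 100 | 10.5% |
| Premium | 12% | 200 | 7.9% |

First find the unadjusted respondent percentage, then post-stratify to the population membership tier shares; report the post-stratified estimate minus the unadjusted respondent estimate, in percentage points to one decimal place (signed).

+8.3 percentage points

Unadjusted (pooled respondent) estimate weights by respondent counts:
  (250/550)×38.3 + (100/550)×10.5 + (200/550)×7.9 = 22.1909%
Reweighting by population membership tier shares:
  0.73×38.3 + 0.15×10.5 + 0.12×7.9 = 30.482%
Difference = 30.482 − 22.1909 = 8.2911 pp.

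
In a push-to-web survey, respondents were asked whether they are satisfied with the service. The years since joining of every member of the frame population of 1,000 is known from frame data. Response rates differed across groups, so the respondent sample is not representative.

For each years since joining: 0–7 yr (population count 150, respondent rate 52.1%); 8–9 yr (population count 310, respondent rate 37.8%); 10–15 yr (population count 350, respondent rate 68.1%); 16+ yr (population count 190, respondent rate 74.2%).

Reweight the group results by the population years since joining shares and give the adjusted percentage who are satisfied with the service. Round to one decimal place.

57.5%

Weight each group's respondent value by its population share:
  0–7 yr: (150/1,000) × 52.1 = 7.815
  8–9 yr: (310/1,000) × 37.8 = 11.718
  10–15 yr: (350/1,000) × 68.1 = 23.835
  16+ yr: (190/1,000) × 74.2 = 14.098
Post-stratified estimate = 57.466 → 57.5%.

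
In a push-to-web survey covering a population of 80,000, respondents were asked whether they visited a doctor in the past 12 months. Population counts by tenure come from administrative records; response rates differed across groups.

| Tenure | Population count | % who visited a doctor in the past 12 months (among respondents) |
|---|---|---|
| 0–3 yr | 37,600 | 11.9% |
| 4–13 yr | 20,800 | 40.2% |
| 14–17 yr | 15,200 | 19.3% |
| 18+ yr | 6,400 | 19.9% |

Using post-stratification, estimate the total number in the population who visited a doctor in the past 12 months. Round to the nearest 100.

17,000

Each cell contributes its population count × the respondent rate:
  0–3 yr: 37,600 × 11.9% = 4474.4
  4–13 yr: 20,800 × 40.2% = 8361.6
  14–17 yr: 15,200 × 19.3% = 2933.6
  18+ yr: 6,400 × 19.9% = 1273.6
Estimated total = 17043.2 → 17,000.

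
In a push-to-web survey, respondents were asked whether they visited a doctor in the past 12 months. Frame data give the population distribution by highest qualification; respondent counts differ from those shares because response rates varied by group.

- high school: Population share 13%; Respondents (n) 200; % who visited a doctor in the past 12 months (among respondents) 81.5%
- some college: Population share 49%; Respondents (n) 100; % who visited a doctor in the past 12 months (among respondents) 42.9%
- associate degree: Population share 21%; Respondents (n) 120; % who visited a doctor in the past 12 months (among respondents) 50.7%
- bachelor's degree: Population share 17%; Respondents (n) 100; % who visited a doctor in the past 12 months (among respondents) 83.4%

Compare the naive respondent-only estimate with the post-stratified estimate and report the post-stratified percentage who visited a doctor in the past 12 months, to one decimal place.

56.4%

Without adjustment, the pooled respondent share is:
  (200/520)×81.5 + (100/520)×42.9 + (120/520)×50.7 + (100/520)×83.4 = 67.3346%
Reweighting by population highest qualification shares:
  0.13×81.5 + 0.49×42.9 + 0.21×50.7 + 0.17×83.4 = 56.441%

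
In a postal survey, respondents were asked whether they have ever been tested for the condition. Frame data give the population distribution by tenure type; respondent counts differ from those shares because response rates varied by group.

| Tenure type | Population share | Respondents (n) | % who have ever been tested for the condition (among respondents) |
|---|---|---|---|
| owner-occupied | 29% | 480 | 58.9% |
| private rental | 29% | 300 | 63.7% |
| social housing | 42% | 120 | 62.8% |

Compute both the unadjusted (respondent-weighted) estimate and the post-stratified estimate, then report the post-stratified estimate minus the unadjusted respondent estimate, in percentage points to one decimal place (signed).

Without adjustment, the pooled respondent share is:
  (480/900)×58.9 + (300/900)×63.7 + (120/900)×62.8 = 61.02%
Reweighting by population tenure type shares:
  0.29×58.9 + 0.29×63.7 + 0.42×62.8 = 61.93%
Difference = 61.93 − 61.02 = 0.91 pp.

+0.9 percentage points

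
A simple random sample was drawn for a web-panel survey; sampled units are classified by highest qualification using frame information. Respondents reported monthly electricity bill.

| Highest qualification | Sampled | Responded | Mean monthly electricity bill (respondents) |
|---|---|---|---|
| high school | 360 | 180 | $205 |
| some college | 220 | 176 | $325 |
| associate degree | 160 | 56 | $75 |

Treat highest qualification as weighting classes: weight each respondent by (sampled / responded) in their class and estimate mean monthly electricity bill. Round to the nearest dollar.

$213

Class response rates: high school 180/360 = 50%, some college 176/220 = 80%, associate degree 56/160 = 35%.
Each respondent's weight = sampled/responded in their class; summing within a class gives n_sampled, so:
  high school: 360 × 205 = 73,800
  some college: 220 × 325 = 71,500
  associate degree: 160 × 75 = 12,000
Adjusted estimate = 157,300 / 740 = 212.568 → $213.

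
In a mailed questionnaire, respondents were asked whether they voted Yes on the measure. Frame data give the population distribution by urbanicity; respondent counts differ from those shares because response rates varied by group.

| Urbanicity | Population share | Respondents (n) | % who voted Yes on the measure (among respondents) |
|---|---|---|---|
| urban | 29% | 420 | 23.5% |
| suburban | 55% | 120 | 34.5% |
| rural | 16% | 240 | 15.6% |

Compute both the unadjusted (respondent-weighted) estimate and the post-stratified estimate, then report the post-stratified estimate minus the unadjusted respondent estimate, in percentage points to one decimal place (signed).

+5.5 percentage points

Unadjusted (pooled respondent) estimate weights by respondent counts:
  (420/780)×23.5 + (120/780)×34.5 + (240/780)×15.6 = 22.7615%
Reweighting by population urbanicity shares:
  0.29×23.5 + 0.55×34.5 + 0.16×15.6 = 28.286%
Difference = 28.286 − 22.7615 = 5.5245 pp.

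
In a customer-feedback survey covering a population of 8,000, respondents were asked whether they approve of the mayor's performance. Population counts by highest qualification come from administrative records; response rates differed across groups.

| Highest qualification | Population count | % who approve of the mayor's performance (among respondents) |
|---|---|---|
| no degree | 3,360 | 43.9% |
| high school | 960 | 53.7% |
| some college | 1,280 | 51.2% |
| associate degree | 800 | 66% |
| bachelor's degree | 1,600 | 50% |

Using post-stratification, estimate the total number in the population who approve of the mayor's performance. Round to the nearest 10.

3,970

Estimated count per cell = population count × respondent percentage:
  no degree: 3,360 × 43.9% = 1475.04
  high school: 960 × 53.7% = 515.52
  some college: 1,280 × 51.2% = 655.36
  associate degree: 800 × 66% = 528
  bachelor's degree: 1,600 × 50% = 800
Estimated total = 3973.92 → 3,970.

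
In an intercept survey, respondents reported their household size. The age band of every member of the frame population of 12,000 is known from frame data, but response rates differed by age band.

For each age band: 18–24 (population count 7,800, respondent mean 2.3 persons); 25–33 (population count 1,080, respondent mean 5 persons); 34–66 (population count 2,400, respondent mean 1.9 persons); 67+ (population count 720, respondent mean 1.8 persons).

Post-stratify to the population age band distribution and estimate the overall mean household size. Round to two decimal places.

2.43

Reweight to the known age band distribution:
  18–24: (7,800/12,000) × 2.3 = 1.495
  25–33: (1,080/12,000) × 5 = 0.45
  34–66: (2,400/12,000) × 1.9 = 0.38
  67+: (720/12,000) × 1.8 = 0.108
Post-stratified estimate = 2.433 → 2.43.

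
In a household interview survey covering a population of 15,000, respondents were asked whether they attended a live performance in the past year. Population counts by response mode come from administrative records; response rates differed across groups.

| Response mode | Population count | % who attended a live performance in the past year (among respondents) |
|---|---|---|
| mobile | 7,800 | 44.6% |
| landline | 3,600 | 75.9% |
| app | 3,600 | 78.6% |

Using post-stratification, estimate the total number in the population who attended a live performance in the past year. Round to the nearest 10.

9,040

Apply each group's respondent rate to its population count:
  mobile: 7,800 × 44.6% = 3478.8
  landline: 3,600 × 75.9% = 2732.4
  app: 3,600 × 78.6% = 2829.6
Estimated total = 9040.8 → 9,040.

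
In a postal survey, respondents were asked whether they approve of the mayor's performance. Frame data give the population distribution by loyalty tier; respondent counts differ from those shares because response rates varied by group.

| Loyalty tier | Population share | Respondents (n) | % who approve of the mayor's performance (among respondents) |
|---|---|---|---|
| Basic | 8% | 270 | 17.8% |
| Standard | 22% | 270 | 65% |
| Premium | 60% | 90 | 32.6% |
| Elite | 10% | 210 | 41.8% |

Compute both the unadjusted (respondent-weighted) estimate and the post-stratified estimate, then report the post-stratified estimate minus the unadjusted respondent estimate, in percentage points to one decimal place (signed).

-1.1 percentage points

Without adjustment, the pooled respondent share is:
  (270/840)×17.8 + (270/840)×65 + (90/840)×32.6 + (210/840)×41.8 = 40.5571%
Post-stratifying to population shares instead:
  0.08×17.8 + 0.22×65 + 0.6×32.6 + 0.1×41.8 = 39.464%
Difference = 39.464 − 40.5571 = -1.0931 pp.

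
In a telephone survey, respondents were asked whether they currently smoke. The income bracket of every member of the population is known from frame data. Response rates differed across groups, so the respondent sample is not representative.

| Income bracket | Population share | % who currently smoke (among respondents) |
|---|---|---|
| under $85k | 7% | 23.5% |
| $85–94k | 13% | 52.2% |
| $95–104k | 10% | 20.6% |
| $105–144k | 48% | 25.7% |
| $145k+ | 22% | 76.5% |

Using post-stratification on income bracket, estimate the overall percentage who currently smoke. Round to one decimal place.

Reweight to the known income bracket distribution:
  under $85k: 0.07 × 23.5 = 1.645
  $85–94k: 0.13 × 52.2 = 6.786
  $95–104k: 0.1 × 20.6 = 2.06
  $105–144k: 0.48 × 25.7 = 12.336
  $145k+: 0.22 × 76.5 = 16.83
Post-stratified estimate = 39.657 → 39.7%.

39.7%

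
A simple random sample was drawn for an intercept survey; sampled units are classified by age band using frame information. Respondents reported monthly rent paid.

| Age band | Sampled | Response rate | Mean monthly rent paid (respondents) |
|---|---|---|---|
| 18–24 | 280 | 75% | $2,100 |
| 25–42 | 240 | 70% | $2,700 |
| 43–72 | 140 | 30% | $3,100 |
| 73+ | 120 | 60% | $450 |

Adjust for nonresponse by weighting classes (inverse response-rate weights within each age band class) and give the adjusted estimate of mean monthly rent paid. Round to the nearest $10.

$2,210

With weight = n_sampled/n_responded per class, the weighted class total is n_sampled:
  18–24: 280 × 2100 = 588,000
  25–42: 240 × 2700 = 648,000
  43–72: 140 × 3100 = 434,000
  73+: 120 × 450 = 54,000
Adjusted estimate = 1,724,000 / 780 = 2210.26 → $2,210.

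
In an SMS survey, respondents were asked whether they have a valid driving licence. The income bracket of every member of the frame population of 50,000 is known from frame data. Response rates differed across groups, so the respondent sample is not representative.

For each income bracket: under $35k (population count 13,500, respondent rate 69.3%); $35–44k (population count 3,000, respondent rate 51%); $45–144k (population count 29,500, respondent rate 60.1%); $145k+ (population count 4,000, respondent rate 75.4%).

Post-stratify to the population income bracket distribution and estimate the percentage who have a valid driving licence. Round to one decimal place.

63.3%

Post-stratification weights by population share, not respondent share:
  under $35k: (13,500/50,000) × 69.3 = 18.711
  $35–44k: (3,000/50,000) × 51 = 3.06
  $45–144k: (29,500/50,000) × 60.1 = 35.459
  $145k+: (4,000/50,000) × 75.4 = 6.032
Post-stratified estimate = 63.262 → 63.3%.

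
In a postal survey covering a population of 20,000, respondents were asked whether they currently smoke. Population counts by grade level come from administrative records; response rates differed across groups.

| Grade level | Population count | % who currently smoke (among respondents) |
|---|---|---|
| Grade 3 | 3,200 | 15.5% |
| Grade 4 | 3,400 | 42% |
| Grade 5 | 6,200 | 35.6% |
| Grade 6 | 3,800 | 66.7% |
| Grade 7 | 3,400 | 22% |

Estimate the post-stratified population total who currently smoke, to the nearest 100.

7,400

Estimated count per cell = population count × respondent percentage:
  Grade 3: 3,200 × 15.5% = 496
  Grade 4: 3,400 × 42% = 1428
  Grade 5: 6,200 × 35.6% = 2207.2
  Grade 6: 3,800 × 66.7% = 2534.6
  Grade 7: 3,400 × 22% = 748
Estimated total = 7413.8 → 7,400.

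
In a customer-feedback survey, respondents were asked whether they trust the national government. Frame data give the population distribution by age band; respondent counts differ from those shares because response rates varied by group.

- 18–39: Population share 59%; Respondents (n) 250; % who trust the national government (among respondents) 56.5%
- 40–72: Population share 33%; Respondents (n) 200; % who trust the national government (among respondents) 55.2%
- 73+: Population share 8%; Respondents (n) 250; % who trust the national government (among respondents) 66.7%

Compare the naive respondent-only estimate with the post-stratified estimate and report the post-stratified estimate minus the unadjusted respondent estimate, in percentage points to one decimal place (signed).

Unadjusted (pooled respondent) estimate weights by respondent counts:
  (250/700)×56.5 + (200/700)×55.2 + (250/700)×66.7 = 59.7714%
Post-stratifying to population shares instead:
  0.59×56.5 + 0.33×55.2 + 0.08×66.7 = 56.887%
Difference = 56.887 − 59.7714 = -2.8844 pp.

-2.9 percentage points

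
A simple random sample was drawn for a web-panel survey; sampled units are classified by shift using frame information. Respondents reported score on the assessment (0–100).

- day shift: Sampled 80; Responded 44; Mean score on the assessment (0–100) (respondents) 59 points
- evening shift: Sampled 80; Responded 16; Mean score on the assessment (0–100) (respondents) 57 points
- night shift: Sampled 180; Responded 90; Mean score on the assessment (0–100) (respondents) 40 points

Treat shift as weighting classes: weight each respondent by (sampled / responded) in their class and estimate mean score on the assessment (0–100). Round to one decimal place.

Class response rates: day shift 44/80 = 55%, evening shift 16/80 = 20%, night shift 90/180 = 50%.
Weighting each respondent by the inverse class response rate inflates each class back to its sampled size, so the class weight is n_sampled:
  day shift: 80 × 59 = 4720
  evening shift: 80 × 57 = 4560
  night shift: 180 × 40 = 7200
Adjusted estimate = 16,480 / 340 = 48.4706 → 48.5.

48.5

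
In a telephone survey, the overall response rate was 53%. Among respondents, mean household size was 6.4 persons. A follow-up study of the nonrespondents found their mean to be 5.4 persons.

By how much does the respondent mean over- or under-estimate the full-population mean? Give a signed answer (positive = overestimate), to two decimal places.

Nonresponse fraction = 1 − 0.53 = 0.47.
Bias = (nonresponse fraction) × (respondent mean − nonrespondent mean)
     = 0.47 × (6.4 − 5.4) = 0.47 × 1 = 0.47.

+0.47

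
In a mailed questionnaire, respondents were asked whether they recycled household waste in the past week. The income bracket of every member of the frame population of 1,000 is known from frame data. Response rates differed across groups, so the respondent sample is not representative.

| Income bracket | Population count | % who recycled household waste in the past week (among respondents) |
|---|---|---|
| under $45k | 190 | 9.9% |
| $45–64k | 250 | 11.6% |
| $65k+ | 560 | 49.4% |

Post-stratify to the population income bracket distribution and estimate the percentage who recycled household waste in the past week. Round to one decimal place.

32.4%

Reweight to the known income bracket distribution:
  under $45k: (190/1,000) × 9.9 = 1.881
  $45–64k: (250/1,000) × 11.6 = 2.9
  $65k+: (560/1,000) × 49.4 = 27.664
Post-stratified estimate = 32.445 → 32.4%.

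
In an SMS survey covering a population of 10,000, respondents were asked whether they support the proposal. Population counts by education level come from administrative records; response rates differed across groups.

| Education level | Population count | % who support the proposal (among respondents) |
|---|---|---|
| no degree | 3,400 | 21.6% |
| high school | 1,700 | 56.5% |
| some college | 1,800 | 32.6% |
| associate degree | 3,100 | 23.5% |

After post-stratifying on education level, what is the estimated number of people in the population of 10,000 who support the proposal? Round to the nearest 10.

3,010

Apply each group's respondent rate to its population count:
  no degree: 3,400 × 21.6% = 734.4
  high school: 1,700 × 56.5% = 960.5
  some college: 1,800 × 32.6% = 586.8
  associate degree: 3,100 × 23.5% = 728.5
Estimated total = 3010.2 → 3,010.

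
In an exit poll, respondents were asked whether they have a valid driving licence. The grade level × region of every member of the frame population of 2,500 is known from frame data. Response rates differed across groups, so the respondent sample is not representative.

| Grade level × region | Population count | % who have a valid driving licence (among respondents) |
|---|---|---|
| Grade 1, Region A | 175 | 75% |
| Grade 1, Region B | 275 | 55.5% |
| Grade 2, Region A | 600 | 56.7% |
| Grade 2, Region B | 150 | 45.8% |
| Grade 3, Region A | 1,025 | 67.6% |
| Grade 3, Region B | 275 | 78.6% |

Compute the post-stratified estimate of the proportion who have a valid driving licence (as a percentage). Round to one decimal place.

64.1%

Post-stratification weights by population share, not respondent share:
  Grade 1, Region A: (175/2,500) × 75 = 5.25
  Grade 1, Region B: (275/2,500) × 55.5 = 6.105
  Grade 2, Region A: (600/2,500) × 56.7 = 13.608
  Grade 2, Region B: (150/2,500) × 45.8 = 2.748
  Grade 3, Region A: (1,025/2,500) × 67.6 = 27.716
  Grade 3, Region B: (275/2,500) × 78.6 = 8.646
Post-stratified estimate = 64.073 → 64.1%.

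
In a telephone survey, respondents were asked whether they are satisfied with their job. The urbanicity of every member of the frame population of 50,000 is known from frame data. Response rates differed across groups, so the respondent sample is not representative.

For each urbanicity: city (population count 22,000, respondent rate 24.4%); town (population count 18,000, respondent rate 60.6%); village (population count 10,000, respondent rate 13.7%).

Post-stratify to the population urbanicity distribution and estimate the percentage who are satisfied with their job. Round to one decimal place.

Reweight to the known urbanicity distribution:
  city: (22,000/50,000) × 24.4 = 10.736
  town: (18,000/50,000) × 60.6 = 21.816
  village: (10,000/50,000) × 13.7 = 2.74
Post-stratified estimate = 35.292 → 35.3%.

35.3%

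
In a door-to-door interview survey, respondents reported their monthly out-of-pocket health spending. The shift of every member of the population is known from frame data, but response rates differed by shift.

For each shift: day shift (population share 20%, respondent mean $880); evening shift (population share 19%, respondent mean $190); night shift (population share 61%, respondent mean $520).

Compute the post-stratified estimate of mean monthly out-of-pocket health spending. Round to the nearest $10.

$530

Each cell contributes population-share × respondent value:
  day shift: 0.2 × 880 = 176
  evening shift: 0.19 × 190 = 36.1
  night shift: 0.61 × 520 = 317.2
Post-stratified estimate = 529.3 → $530.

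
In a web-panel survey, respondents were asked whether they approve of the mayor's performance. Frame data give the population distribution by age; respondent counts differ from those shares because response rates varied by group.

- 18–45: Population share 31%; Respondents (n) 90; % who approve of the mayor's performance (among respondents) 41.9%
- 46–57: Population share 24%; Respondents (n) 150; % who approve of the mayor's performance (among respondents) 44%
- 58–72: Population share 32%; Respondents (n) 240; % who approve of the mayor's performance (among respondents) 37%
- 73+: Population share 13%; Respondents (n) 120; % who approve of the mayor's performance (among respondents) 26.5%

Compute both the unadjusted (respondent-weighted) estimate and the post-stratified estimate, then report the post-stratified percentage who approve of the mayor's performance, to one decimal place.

38.8%

Without adjustment, the pooled respondent share is:
  (90/600)×41.9 + (150/600)×44 + (240/600)×37 + (120/600)×26.5 = 37.385%
Post-stratified estimate weights by population shares:
  0.31×41.9 + 0.24×44 + 0.32×37 + 0.13×26.5 = 38.834%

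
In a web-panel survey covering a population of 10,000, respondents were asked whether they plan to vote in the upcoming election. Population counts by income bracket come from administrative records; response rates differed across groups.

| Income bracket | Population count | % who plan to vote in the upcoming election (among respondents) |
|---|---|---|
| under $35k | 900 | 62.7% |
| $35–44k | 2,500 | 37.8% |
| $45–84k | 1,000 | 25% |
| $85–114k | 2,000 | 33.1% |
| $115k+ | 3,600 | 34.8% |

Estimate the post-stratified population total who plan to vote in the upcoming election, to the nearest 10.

Each cell contributes its population count × the respondent rate:
  under $35k: 900 × 62.7% = 564.3
  $35–44k: 2,500 × 37.8% = 945
  $45–84k: 1,000 × 25% = 250
  $85–114k: 2,000 × 33.1% = 662
  $115k+: 3,600 × 34.8% = 1252.8
Estimated total = 3674.1 → 3,670.

3,670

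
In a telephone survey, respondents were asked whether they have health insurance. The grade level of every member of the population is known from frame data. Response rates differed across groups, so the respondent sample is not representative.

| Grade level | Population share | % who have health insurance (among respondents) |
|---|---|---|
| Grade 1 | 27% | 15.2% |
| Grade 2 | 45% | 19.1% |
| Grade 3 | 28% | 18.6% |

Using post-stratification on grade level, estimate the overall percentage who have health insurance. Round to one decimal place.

17.9%

Each cell contributes population-share × respondent value:
  Grade 1: 0.27 × 15.2 = 4.104
  Grade 2: 0.45 × 19.1 = 8.595
  Grade 3: 0.28 × 18.6 = 5.208
Post-stratified estimate = 17.907 → 17.9%.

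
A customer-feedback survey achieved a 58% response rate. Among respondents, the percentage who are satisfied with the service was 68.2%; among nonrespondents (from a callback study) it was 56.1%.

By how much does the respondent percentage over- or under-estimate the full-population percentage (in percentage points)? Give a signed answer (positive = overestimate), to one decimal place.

Nonresponse fraction = 1 − 0.58 = 0.42.
Bias = (nonresponse fraction) × (respondent percentage − nonrespondent percentage)
     = 0.42 × (68.2 − 56.1) = 0.42 × 12.1 = 5.082.

+5.1 percentage points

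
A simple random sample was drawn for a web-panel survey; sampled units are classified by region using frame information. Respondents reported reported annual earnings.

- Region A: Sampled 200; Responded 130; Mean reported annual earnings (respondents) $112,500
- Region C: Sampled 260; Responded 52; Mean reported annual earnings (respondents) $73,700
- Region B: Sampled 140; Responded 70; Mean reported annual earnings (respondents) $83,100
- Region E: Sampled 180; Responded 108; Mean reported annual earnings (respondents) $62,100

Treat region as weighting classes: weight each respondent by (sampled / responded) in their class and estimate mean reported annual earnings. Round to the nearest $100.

Class response rates: Region A 130/200 = 65%, Region C 52/260 = 20%, Region B 70/140 = 50%, Region E 108/180 = 60%.
Each respondent's weight = sampled/responded in their class; summing within a class gives n_sampled, so:
  Region A: 200 × 112,500 = 22,500,000
  Region C: 260 × 73,700 = 19,162,000
  Region B: 140 × 83,100 = 11,634,000
  Region E: 180 × 62,100 = 11,178,000
Adjusted estimate = 64,474,000 / 780 = 82659 → $82,700.

$82,700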